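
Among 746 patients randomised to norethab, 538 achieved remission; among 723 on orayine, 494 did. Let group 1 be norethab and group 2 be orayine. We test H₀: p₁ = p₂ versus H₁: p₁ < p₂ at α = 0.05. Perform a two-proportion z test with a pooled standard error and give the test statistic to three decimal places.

z = 1.589

p̂₁ = 538/746 = 0.72118, p̂₂ = 494/723 = 0.68326.
Pooled p̂ = (538+494)/(746+723) = 1032/1469 = 0.70252.
SE = √(p̂(1−p̂)(1/n₁+1/n₂)) = √(0.70252·0.29748·0.00272361) = √(0.000569196) = 0.02386.
z = (0.72118 − 0.68326)/0.02386 = 0.03792/0.02386 = 1.589.
p-value = P(Z < 1.589) ≈ 0.9440. With α = 0.05, fail to reject H₀.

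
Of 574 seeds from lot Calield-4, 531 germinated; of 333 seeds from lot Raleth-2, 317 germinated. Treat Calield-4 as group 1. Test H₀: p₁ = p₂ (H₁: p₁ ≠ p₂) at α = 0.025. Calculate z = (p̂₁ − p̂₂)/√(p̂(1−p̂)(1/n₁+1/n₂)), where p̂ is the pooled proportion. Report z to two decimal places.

z = -1.58

p̂₁ = 531/574 = 0.9251, p̂₂ = 317/333 = 0.9520.
Pooled p̂ = (531+317)/(574+333) = 848/907 = 0.9350.
SE = √(0.0608182 × 0.00474516) = 0.0170.
z = (0.9251 − 0.9520)/0.0170 = -0.0269/0.0170 = -1.58.
Two-sided p-value ≈ 2·Φ(−1.581) = 0.1138; since p > α = 0.025, fail to reject H₀.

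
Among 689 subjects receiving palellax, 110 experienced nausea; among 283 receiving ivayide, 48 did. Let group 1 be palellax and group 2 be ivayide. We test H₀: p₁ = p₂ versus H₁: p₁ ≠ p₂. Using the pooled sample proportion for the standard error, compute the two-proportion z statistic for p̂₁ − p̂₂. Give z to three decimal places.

z = -0.382

p̂₁ = 110/689 = 0.15965, p̂₂ = 48/283 = 0.16961.
Pooled p̂ = (110+48)/(689+283) = 158/972 = 0.16255.
SE = √(p̂(1−p̂)(1/n₁+1/n₂)) = √(0.16255·0.83745·0.00498495) = √(0.000678593) = 0.02605.
z = (0.15965 − 0.16961)/0.02605 = -0.00996/0.02605 = -0.382.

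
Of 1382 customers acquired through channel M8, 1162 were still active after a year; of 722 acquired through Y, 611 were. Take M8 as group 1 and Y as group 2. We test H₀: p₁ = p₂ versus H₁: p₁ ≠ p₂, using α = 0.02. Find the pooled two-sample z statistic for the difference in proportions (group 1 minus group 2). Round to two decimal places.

p̂₁ = 1162/1382 = 0.8408, p̂₂ = 611/722 = 0.8463.
Pooled p̂ = (1162+611)/(1382+722) = 1773/2104 = 0.8427.
SE = √(0.13257 × 0.00210863) = 0.0167.
z = (0.8408 − 0.8463)/0.0167 = -0.0055/0.0167 = -0.33.
p-value = 2·P(Z > 0.326) ≈ 0.7445. With α = 0.02, fail to reject H₀.

z = -0.33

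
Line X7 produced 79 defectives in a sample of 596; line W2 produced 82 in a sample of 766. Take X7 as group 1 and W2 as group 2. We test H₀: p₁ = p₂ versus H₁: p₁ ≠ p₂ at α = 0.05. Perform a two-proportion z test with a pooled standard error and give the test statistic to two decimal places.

p̂₁ = 79/596 = 0.1326, p̂₂ = 82/766 = 0.1070.
Pooled p̂ = (79+82)/(596+766) = 161/1362 = 0.1182.
SE = √(p̂(1−p̂)(1/n₁+1/n₂)) = √(0.1182·0.8818·0.00298334) = √(0.000310969) = 0.0176.
z = (0.1326 − 0.1070)/0.0176 = 0.0256/0.0176 = 1.45.
Two-sided p-value ≈ 2·Φ(−1.446) = 0.1482; since p > α = 0.05, fail to reject H₀.

z = 1.45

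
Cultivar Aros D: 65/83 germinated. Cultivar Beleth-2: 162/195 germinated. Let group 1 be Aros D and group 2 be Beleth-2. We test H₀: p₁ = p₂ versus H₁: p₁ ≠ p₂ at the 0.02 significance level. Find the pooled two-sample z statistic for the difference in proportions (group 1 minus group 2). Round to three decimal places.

z = -0.939

p̂₁ = 65/83 ≈ 0.78313, p̂₂ = 162/195 ≈ 0.83077.
Pooled p̂ = (65+162)/(83+195) = 227/278 = 0.81655.
SE = √(0.149798 × 0.0171764) = 0.05072.
z = (0.78313 − 0.83077)/0.05072 = -0.04764/0.05072 = -0.939.
Two-sided p-value ≈ 2·Φ(−0.939) = 0.3477; since p > α = 0.02, fail to reject H₀.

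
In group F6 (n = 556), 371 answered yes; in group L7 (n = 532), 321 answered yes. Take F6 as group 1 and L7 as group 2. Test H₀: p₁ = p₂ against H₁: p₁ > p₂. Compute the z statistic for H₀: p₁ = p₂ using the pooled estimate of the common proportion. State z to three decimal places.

p̂₁ = 371/556 = 0.667266, p̂₂ = 321/532 = 0.603383.
Pooled p̂ = (371+321)/(556+532) = 692/1088 = 0.636029.
SE = √(p̂(1−p̂)(1/n₁+1/n₂)) = √(0.636029·0.363971·0.00367826) = √(0.000851503) = 0.029181.
z = (0.667266 − 0.603383)/0.029181 = 0.063883/0.029181 = 2.189.
p-value = P(Z > 2.189) ≈ 0.0143.

z = 2.189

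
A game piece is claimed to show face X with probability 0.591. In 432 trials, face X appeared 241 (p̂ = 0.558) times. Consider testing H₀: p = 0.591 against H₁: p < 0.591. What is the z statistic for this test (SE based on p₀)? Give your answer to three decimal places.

p̂ = 241/432 ≈ 0.55787.
Standard error under H₀: √(0.591×0.409/432) = 0.02365.
z = (0.55787 − 0.591)/0.02365 = -0.03313/0.02365 = -1.401.
p-value = P(Z < -1.401) ≈ 0.0807.

z = -1.401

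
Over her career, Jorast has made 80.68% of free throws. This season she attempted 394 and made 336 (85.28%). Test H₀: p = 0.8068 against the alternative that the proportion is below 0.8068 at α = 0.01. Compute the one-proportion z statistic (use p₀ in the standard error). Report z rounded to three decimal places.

z = 2.312

p̂ = 336/394 ≈ 0.85279.
Under H₀, SE = √(0.8068·0.1932/394) = √(0.000395619) = 0.01989.
z = (0.85279 − 0.8068)/0.01989 = 0.04599/0.01989 = 2.312.
p-value = P(Z < 2.312) ≈ 0.9896. With α = 0.01, fail to reject H₀.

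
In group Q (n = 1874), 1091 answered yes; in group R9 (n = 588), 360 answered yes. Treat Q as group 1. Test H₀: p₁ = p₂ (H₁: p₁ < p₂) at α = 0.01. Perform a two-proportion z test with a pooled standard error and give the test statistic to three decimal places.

z = -1.293

p̂₁ = 1091/1874 = 0.58218, p̂₂ = 360/588 = 0.61224.
Pooled p̂ = (1091+360)/(1874+588) = 1451/2462 = 0.58936.
SE = √(p̂(1−p̂)(1/n₁+1/n₂)) = √(0.58936·0.41064·0.0022343) = √(0.000540734) = 0.02325.
z = (0.58218 − 0.61224)/0.02325 = -0.03006/0.02325 = -1.293.
p-value = P(Z < -1.293) ≈ 0.0980, so at α = 0.01 we fail to reject H₀.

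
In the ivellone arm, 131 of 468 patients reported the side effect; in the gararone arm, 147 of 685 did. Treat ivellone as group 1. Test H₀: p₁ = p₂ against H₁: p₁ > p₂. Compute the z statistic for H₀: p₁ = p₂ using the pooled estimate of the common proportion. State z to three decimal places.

p̂₁ = 131/468 ≈ 0.27991, p̂₂ = 147/685 ≈ 0.21460.
Pooled p̂ = (131+147)/(468+685) = 278/1153 = 0.24111.
SE = √(0.182976 × 0.00359661) = 0.02565.
z = (0.27991 − 0.21460)/0.02565 = 0.06531/0.02565 = 2.546.
p-value = P(Z > 2.546) ≈ 0.0054.

z = 2.546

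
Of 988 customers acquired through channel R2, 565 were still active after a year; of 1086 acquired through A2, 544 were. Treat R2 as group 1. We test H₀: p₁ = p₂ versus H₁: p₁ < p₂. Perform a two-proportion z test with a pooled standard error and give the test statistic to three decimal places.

p̂₁ = 565/988 = 0.57186, p̂₂ = 544/1086 = 0.50092.
Pooled p̂ = (565+544)/(988+1086) = 1109/2074 = 0.53472.
SE = √(p̂(1−p̂)(1/n₁+1/n₂)) = √(0.53472·0.46528·0.00193296) = √(0.000480909) = 0.02193.
z = (0.57186 − 0.50092)/0.02193 = 0.07094/0.02193 = 3.235.
p-value = P(Z < 3.235) ≈ 0.9994.

z = 3.235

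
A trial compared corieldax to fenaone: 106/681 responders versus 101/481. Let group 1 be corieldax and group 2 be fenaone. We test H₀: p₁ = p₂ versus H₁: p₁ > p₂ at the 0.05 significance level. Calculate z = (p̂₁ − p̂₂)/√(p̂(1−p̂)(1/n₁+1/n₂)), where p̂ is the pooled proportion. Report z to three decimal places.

z = -2.384

p̂₁ = 106/681 = 0.15565, p̂₂ = 101/481 = 0.20998.
Pooled p̂ = (106+101)/(681+481) = 207/1162 = 0.17814.
SE = √(p̂(1−p̂)(1/n₁+1/n₂)) = √(0.17814·0.82186·0.00354743) = √(0.000519368) = 0.02279.
z = (0.15565 − 0.20998)/0.02279 = -0.05433/0.02279 = -2.384.
p-value = P(Z > -2.384) ≈ 0.9914; since p > α = 0.05, fail to reject H₀.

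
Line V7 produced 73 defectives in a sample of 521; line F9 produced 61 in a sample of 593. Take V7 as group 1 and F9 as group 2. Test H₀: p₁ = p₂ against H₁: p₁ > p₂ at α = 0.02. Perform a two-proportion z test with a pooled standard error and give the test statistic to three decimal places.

p̂₁ = 73/521 = 0.14012, p̂₂ = 61/593 = 0.10287.
Pooled p̂ = (73+61)/(521+593) = 134/1114 = 0.12029.
SE = √(p̂(1−p̂)(1/n₁+1/n₂)) = √(0.12029·0.87971·0.00360573) = √(0.000381552) = 0.01953.
z = (0.14012 − 0.10287)/0.01953 = 0.03725/0.01953 = 1.907.
p-value = P(Z > 1.907) ≈ 0.0283; since p > α = 0.02, fail to reject H₀.

z = 1.907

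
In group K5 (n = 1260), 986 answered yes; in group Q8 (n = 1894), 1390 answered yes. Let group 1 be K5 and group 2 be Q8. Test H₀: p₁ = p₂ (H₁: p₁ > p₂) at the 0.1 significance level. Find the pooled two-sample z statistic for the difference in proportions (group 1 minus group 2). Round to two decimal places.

z = 3.10

p̂₁ = 986/1260 ≈ 0.7825, p̂₂ = 1390/1894 ≈ 0.7339.
Pooled p̂ = (986+1390)/(1260+1894) = 2376/3154 = 0.7533.
SE = √(0.185824 × 0.00132163) = 0.0157.
z = (0.7825 − 0.7339)/0.0157 = 0.0486/0.0157 = 3.10.
p-value = P(Z > 3.104) ≈ 0.0010, so at α = 0.1 we reject H₀.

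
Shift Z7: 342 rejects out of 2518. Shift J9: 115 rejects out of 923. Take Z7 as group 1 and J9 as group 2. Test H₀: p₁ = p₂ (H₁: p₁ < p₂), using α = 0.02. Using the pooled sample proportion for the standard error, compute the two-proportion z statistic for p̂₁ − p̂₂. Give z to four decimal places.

z = 0.8599

p̂₁ = 342/2518 = 0.135822, p̂₂ = 115/923 = 0.124594.
Pooled p̂ = (342+115)/(2518+923) = 457/3441 = 0.132810.
SE = √(p̂(1−p̂)(1/n₁+1/n₂)) = √(0.132810·0.867190·0.00148056) = √(0.000170519) = 0.013058.
z = (0.135822 − 0.124594)/0.013058 = 0.011228/0.013058 = 0.8599.
p-value = P(Z < 0.860) ≈ 0.8051. With α = 0.02, fail to reject H₀.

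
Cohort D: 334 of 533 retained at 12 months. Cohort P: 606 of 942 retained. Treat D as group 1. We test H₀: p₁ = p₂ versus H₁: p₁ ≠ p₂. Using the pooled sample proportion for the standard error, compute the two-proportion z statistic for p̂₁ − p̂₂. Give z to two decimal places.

p̂₁ = 334/533 = 0.6266, p̂₂ = 606/942 = 0.6433.
Pooled p̂ = (334+606)/(533+942) = 940/1475 = 0.6373.
SE = √(0.231152 × 0.00293774) = 0.0261.
z = (0.6266 − 0.6433)/0.0261 = -0.0167/0.0261 = -0.64.

z = -0.64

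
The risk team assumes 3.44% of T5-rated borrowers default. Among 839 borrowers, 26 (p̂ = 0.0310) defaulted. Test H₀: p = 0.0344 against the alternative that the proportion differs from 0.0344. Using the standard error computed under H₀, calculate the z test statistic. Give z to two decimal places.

p̂ = 26/839 = 0.0310.
SE = √(p₀(1−p₀)/n) = √(0.033217/839) = 0.0063.
z = (0.0310 − 0.0344)/0.0063 = -0.0034/0.0063 = -0.54.

z = -0.54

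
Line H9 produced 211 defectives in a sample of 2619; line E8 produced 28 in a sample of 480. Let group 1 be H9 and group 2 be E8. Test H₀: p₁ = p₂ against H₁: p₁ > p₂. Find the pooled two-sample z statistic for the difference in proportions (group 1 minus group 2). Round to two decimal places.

z = 1.68

p̂₁ = 211/2619 ≈ 0.08057, p̂₂ = 28/480 ≈ 0.05833.
Pooled p̂ = (211+28)/(2619+480) = 239/3099 = 0.07712.
SE = √(0.0711739 × 0.00246516) = 0.01325.
z = (0.08057 − 0.05833)/0.01325 = 0.02224/0.01325 = 1.68.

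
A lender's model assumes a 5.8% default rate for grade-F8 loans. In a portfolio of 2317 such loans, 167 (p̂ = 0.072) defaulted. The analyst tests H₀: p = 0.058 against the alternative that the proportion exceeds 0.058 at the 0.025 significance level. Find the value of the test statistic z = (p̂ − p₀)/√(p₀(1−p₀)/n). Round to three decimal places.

z = 2.899

p̂ = 167/2317 = 0.072076.
Standard error under H₀: √(0.058×0.942/2317) = 0.004856.
z = (0.072076 − 0.058)/0.004856 = 0.014076/0.004856 = 2.899.
p-value = P(Z > 2.899) ≈ 0.0019. With α = 0.025, reject H₀.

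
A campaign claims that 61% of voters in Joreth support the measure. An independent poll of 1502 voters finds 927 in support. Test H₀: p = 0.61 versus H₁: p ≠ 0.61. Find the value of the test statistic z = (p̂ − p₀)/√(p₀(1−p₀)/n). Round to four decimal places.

z = 0.5703

p̂ = 927/1502 ≈ 0.617177.
Standard error under H₀: √(0.61×0.39/1502) = 0.012585.
z = (0.617177 − 0.61)/0.012585 = 0.007177/0.012585 = 0.5703.
Two-sided p-value ≈ 2·Φ(−0.570) = 0.5685.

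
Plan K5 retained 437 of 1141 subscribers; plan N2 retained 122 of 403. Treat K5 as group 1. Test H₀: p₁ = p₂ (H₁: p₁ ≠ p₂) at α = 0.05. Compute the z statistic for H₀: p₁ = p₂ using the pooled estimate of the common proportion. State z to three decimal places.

p̂₁ = 437/1141 ≈ 0.38300, p̂₂ = 122/403 ≈ 0.30273.
Pooled p̂ = (437+122)/(1141+403) = 559/1544 = 0.36205.
SE = √(0.230969 × 0.00335781) = 0.02785.
z = (0.38300 − 0.30273)/0.02785 = 0.08027/0.02785 = 2.882.
Two-sided p-value ≈ 2·Φ(−2.882) = 0.0039. With α = 0.05, reject H₀.

z = 2.882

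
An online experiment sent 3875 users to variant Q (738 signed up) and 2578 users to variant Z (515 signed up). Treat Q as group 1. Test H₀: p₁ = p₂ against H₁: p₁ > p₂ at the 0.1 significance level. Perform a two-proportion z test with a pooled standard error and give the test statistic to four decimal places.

z = -0.9266

p̂₁ = 738/3875 = 0.1904516, p̂₂ = 515/2578 = 0.1997673.
Pooled p̂ = (738+515)/(3875+2578) = 1253/6453 = 0.1941733.
SE = √(0.15647 × 0.000645962) = 0.0100535.
z = (0.1904516 − 0.1997673)/0.0100535 = -0.0093157/0.0100535 = -0.9266.
p-value = P(Z > -0.927) ≈ 0.8229. With α = 0.1, fail to reject H₀.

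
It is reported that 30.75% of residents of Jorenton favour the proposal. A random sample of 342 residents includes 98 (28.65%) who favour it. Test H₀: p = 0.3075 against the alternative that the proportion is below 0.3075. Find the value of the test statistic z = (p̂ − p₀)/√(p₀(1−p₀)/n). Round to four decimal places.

z = -0.8396

p̂ = 98/342 ≈ 0.286550.
SE = √(p₀(1−p₀)/n) = √(0.21294/342) = 0.024953.
z = (0.286550 − 0.3075)/0.024953 = -0.020950/0.024953 = -0.8396.
p-value = P(Z < -0.840) ≈ 0.2006.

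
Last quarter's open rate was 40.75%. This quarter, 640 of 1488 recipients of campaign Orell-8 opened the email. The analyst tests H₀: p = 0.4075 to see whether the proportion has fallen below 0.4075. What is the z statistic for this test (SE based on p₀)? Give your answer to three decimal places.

z = 1.775

p̂ = 640/1488 ≈ 0.43011.
SE = √(p₀(1−p₀)/n) = √(0.24144/1488) = 0.01274.
z = (0.43011 − 0.4075)/0.01274 = 0.02261/0.01274 = 1.775.
p-value = P(Z < 1.775) ≈ 0.9620.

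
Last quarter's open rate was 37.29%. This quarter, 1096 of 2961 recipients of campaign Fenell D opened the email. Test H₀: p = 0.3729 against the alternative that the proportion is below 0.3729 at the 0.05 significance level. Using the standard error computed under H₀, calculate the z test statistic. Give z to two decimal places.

z = -0.31

p̂ = 1096/2961 = 0.3701.
Under H₀, SE = √(0.3729·0.6271/2961) = √(7.89752e-05) = 0.0089.
z = (0.3701 − 0.3729)/0.0089 = -0.0028/0.0089 = -0.31.
p-value = P(Z < -0.310) ≈ 0.3783. With α = 0.05, fail to reject H₀.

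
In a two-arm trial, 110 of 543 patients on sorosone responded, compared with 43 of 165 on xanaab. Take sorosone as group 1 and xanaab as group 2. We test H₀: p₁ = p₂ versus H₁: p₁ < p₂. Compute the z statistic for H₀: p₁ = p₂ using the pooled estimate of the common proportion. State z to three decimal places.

z = -1.586

p̂₁ = 110/543 = 0.20258, p̂₂ = 43/165 = 0.26061.
Pooled p̂ = (110+43)/(543+165) = 153/708 = 0.21610.
SE = √(0.169402 × 0.00790223) = 0.03659.
z = (0.20258 − 0.26061)/0.03659 = -0.05803/0.03659 = -1.586.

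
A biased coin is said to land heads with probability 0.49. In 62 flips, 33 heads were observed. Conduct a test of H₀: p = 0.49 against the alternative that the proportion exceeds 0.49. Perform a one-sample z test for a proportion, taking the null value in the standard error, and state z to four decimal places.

p̂ = 33/62 ≈ 0.532258.
Standard error under H₀: √(0.49×0.51/62) = 0.063487.
z = (0.532258 − 0.49)/0.063487 = 0.042258/0.063487 = 0.6656.

z = 0.6656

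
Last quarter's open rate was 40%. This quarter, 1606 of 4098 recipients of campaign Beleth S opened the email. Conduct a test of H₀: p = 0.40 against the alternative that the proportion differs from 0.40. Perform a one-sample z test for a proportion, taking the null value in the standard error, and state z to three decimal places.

p̂ = 1606/4098 ≈ 0.39190.
Standard error under H₀: √(0.4×0.6/4098) = 0.00765.
z = (0.39190 − 0.4)/0.00765 = -0.00810/0.00765 = -1.059.
Two-sided p-value ≈ 2·Φ(−1.059) = 0.2898.

z = -1.059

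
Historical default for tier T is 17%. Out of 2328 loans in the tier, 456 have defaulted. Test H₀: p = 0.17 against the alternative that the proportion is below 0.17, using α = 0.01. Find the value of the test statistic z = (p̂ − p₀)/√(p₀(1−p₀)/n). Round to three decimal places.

p̂ = 456/2328 = 0.195876.
SE = √(p₀(1−p₀)/n) = √(0.1411/2328) = 0.007785.
z = (0.195876 − 0.17)/0.007785 = 0.025876/0.007785 = 3.324.
p-value = P(Z < 3.324) ≈ 0.9996. With α = 0.01, fail to reject H₀.

z = 3.324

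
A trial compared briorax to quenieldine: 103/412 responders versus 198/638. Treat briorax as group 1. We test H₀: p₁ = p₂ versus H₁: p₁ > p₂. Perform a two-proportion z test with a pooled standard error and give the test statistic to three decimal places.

z = -2.111

p̂₁ = 103/412 ≈ 0.25000, p̂₂ = 198/638 ≈ 0.31034.
Pooled p̂ = (103+198)/(412+638) = 301/1050 = 0.28667.
SE = √(0.204489 × 0.00399458) = 0.02858.
z = (0.25000 − 0.31034)/0.02858 = -0.06034/0.02858 = -2.111.
p-value = P(Z > -2.111) ≈ 0.9826.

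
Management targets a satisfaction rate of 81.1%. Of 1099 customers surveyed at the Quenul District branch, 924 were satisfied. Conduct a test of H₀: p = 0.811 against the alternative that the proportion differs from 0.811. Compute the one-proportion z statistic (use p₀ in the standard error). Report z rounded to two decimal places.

p̂ = 924/1099 ≈ 0.84076.
SE = √(p₀(1−p₀)/n) = √(0.15328/1099) = 0.01181.
z = (0.84076 − 0.811)/0.01181 = 0.02976/0.01181 = 2.52.

z = 2.52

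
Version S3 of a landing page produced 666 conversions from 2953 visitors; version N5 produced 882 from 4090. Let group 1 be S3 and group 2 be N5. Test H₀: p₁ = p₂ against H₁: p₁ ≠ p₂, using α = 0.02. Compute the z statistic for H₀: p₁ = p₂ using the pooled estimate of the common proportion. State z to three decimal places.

p̂₁ = 666/2953 ≈ 0.2255334, p̂₂ = 882/4090 ≈ 0.2156479.
Pooled p̂ = (666+882)/(2953+4090) = 1548/7043 = 0.2197927.
SE = √(p̂(1−p̂)(1/n₁+1/n₂)) = √(0.2197927·0.7802073·0.000583137) = √(9.99987e-05) = 0.0099999.
z = (0.2255334 − 0.2156479)/0.0099999 = 0.0098855/0.0099999 = 0.989.
p-value = 2·P(Z > 0.989) ≈ 0.3229. With α = 0.02, fail to reject H₀.

z = 0.989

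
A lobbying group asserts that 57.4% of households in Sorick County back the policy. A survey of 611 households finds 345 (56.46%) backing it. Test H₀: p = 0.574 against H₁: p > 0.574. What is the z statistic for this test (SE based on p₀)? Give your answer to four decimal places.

z = -0.4675

p̂ = 345/611 = 0.564648.
Standard error under H₀: √(0.574×0.426/611) = 0.020005.
z = (0.564648 − 0.574)/0.020005 = -0.009352/0.020005 = -0.4675.
p-value = P(Z > -0.467) ≈ 0.6799.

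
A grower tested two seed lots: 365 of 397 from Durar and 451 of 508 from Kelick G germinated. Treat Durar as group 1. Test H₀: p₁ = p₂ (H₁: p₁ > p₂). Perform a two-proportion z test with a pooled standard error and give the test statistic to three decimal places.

z = 1.584

p̂₁ = 365/397 ≈ 0.91940, p̂₂ = 451/508 ≈ 0.88780.
Pooled p̂ = (365+451)/(397+508) = 816/905 = 0.90166.
SE = √(0.0886713 × 0.0044874) = 0.01995.
z = (0.91940 − 0.88780)/0.01995 = 0.03160/0.01995 = 1.584.
p-value = P(Z > 1.584) ≈ 0.0566.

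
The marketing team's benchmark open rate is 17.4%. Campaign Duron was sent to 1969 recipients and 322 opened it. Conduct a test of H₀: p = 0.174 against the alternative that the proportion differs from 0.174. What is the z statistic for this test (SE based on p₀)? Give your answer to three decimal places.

p̂ = 322/1969 ≈ 0.163535.
Standard error under H₀: √(0.174×0.826/1969) = 0.008544.
z = (0.163535 − 0.174)/0.008544 = -0.010465/0.008544 = -1.225.
p-value = 2·P(Z > 1.225) ≈ 0.2206.

z = -1.225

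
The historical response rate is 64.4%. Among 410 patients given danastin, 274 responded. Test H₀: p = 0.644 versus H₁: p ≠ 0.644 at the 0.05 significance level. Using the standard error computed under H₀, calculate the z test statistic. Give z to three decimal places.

z = 1.027

p̂ = 274/410 ≈ 0.66829.
SE = √(p₀(1−p₀)/n) = √(0.22926/410) = 0.02365.
z = (0.66829 − 0.644)/0.02365 = 0.02429/0.02365 = 1.027.
Two-sided p-value ≈ 2·Φ(−1.027) = 0.3043, so at α = 0.05 we fail to reject H₀.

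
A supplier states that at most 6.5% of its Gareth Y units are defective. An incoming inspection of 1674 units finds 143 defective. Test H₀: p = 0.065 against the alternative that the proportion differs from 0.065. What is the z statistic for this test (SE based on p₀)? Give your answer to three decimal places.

p̂ = 143/1674 ≈ 0.085424.
SE = √(p₀(1−p₀)/n) = √(0.060775/1674) = 0.006025.
z = (0.085424 − 0.065)/0.006025 = 0.020424/0.006025 = 3.390.
Two-sided p-value ≈ 2·Φ(−3.390) = 0.0007.

z = 3.390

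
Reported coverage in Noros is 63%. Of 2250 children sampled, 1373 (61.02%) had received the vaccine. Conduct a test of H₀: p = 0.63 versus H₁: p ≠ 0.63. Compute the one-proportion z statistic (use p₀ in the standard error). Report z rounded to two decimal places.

z = -1.94

p̂ = 1373/2250 = 0.6102.
Standard error under H₀: √(0.63×0.37/2250) = 0.0102.
z = (0.6102 − 0.63)/0.0102 = -0.0198/0.0102 = -1.94.
p-value = 2·P(Z > 1.943) ≈ 0.0520.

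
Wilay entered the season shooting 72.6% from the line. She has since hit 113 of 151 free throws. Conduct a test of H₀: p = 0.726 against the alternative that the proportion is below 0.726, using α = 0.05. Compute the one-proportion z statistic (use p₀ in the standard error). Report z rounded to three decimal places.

p̂ = 113/151 = 0.748344.
Standard error under H₀: √(0.726×0.274/151) = 0.036296.
z = (0.748344 − 0.726)/0.036296 = 0.022344/0.036296 = 0.616.
p-value = P(Z < 0.616) ≈ 0.7309; since p > α = 0.05, fail to reject H₀.

z = 0.616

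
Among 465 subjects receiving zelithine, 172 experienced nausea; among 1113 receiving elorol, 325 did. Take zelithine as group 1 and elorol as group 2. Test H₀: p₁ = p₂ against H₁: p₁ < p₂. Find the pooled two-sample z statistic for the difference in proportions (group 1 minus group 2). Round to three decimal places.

z = 3.037

p̂₁ = 172/465 = 0.36989, p̂₂ = 325/1113 = 0.29200.
Pooled p̂ = (172+325)/(465+1113) = 497/1578 = 0.31496.
SE = √(0.215759 × 0.00304901) = 0.02565.
z = (0.36989 − 0.29200)/0.02565 = 0.07789/0.02565 = 3.037.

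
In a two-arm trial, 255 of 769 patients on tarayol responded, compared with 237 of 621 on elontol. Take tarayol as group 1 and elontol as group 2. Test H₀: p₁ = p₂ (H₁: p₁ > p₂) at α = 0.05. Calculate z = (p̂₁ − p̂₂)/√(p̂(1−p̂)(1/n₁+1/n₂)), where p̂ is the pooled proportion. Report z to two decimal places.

z = -1.94

p̂₁ = 255/769 = 0.3316, p̂₂ = 237/621 = 0.3816.
Pooled p̂ = (255+237)/(769+621) = 492/1390 = 0.3540.
SE = √(0.228671 × 0.0029107) = 0.0258.
z = (0.3316 − 0.3816)/0.0258 = -0.0500/0.0258 = -1.94.
p-value = P(Z > -1.940) ≈ 0.9738. With α = 0.05, fail to reject H₀.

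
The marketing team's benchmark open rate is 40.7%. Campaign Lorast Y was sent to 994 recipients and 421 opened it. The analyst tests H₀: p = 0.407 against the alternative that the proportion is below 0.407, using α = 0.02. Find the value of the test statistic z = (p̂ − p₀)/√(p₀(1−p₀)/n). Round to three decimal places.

p̂ = 421/994 ≈ 0.42354.
SE = √(p₀(1−p₀)/n) = √(0.24135/994) = 0.01558.
z = (0.42354 − 0.407)/0.01558 = 0.01654/0.01558 = 1.062.
p-value = P(Z < 1.062) ≈ 0.8558; since p > α = 0.02, fail to reject H₀.

z = 1.062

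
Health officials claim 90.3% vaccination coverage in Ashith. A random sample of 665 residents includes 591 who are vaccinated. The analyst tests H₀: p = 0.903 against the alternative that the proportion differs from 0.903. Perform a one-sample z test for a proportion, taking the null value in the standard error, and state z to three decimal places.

p̂ = 591/665 ≈ 0.88872.
Standard error under H₀: √(0.903×0.097/665) = 0.01148.
z = (0.88872 − 0.903)/0.01148 = -0.01428/0.01148 = -1.244.

z = -1.244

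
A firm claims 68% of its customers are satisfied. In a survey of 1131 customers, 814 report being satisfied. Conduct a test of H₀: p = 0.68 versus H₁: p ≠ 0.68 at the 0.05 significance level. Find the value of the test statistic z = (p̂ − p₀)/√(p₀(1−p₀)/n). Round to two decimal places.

z = 2.86

p̂ = 814/1131 ≈ 0.7197.
Standard error under H₀: √(0.68×0.32/1131) = 0.0139.
z = (0.7197 − 0.68)/0.0139 = 0.0397/0.0139 = 2.86.
Two-sided p-value ≈ 2·Φ(−2.863) = 0.0042; since p < α = 0.05, reject H₀.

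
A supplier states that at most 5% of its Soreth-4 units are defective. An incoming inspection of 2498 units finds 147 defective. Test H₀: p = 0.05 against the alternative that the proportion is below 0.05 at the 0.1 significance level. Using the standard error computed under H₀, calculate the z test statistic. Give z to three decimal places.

p̂ = 147/2498 = 0.058847.
Under H₀, SE = √(0.05·0.95/2498) = √(1.90152e-05) = 0.004361.
z = (0.058847 − 0.05)/0.004361 = 0.008847/0.004361 = 2.029.
p-value = P(Z < 2.029) ≈ 0.9788, so at α = 0.1 we fail to reject H₀.

z = 2.029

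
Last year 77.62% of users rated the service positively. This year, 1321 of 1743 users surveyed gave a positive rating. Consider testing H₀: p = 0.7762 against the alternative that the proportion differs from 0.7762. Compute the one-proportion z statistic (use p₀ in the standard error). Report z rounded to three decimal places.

z = -1.834

p̂ = 1321/1743 = 0.757889.
Standard error under H₀: √(0.7762×0.2238/1743) = 0.009983.
z = (0.757889 − 0.7762)/0.009983 = -0.018311/0.009983 = -1.834.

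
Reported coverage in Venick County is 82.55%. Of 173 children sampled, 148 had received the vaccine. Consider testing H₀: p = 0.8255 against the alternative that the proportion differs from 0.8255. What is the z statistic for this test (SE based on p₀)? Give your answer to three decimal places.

z = 1.039

p̂ = 148/173 ≈ 0.85549.
SE = √(p₀(1−p₀)/n) = √(0.14405/173) = 0.02886.
z = (0.85549 − 0.8255)/0.02886 = 0.02999/0.02886 = 1.039.
p-value = 2·P(Z > 1.039) ≈ 0.2986.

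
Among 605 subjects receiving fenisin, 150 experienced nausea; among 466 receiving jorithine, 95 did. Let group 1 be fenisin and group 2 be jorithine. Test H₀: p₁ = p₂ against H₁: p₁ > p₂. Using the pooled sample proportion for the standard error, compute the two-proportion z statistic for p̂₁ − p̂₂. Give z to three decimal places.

z = 1.702

p̂₁ = 150/605 ≈ 0.24793, p̂₂ = 95/466 ≈ 0.20386.
Pooled p̂ = (150+95)/(605+466) = 245/1071 = 0.22876.
SE = √(p̂(1−p̂)(1/n₁+1/n₂)) = √(0.22876·0.77124·0.00379882) = √(0.000670217) = 0.02589.
z = (0.24793 − 0.20386)/0.02589 = 0.04407/0.02589 = 1.702.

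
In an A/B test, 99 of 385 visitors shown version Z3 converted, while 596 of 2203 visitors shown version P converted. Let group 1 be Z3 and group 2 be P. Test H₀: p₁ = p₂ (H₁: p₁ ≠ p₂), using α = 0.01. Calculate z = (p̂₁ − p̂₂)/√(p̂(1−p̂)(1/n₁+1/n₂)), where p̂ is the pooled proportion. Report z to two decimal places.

z = -0.55

p̂₁ = 99/385 = 0.2571, p̂₂ = 596/2203 = 0.2705.
Pooled p̂ = (99+596)/(385+2203) = 695/2588 = 0.2685.
SE = √(0.19643 × 0.00305133) = 0.0245.
z = (0.2571 − 0.2705)/0.0245 = -0.0134/0.0245 = -0.55.
p-value = 2·P(Z > 0.547) ≈ 0.5842. With α = 0.01, fail to reject H₀.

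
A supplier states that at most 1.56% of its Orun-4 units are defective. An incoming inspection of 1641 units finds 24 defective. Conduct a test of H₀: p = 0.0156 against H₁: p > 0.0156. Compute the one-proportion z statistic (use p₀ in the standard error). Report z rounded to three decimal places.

z = -0.319

p̂ = 24/1641 = 0.014625.
Standard error under H₀: √(0.0156×0.9844/1641) = 0.003059.
z = (0.014625 − 0.0156)/0.003059 = -0.000975/0.003059 = -0.319.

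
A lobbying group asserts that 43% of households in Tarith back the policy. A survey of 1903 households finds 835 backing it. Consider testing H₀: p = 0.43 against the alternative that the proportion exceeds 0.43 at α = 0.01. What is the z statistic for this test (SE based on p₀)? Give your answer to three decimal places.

z = 0.774

p̂ = 835/1903 = 0.43878.
Standard error under H₀: √(0.43×0.57/1903) = 0.01135.
z = (0.43878 − 0.43)/0.01135 = 0.00878/0.01135 = 0.774.
p-value = P(Z > 0.774) ≈ 0.2195. With α = 0.01, fail to reject H₀.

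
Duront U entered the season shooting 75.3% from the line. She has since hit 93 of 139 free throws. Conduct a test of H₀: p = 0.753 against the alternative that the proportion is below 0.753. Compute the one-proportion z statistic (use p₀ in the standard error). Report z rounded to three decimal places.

p̂ = 93/139 = 0.66906.
Standard error under H₀: √(0.753×0.247/139) = 0.03658.
z = (0.66906 − 0.753)/0.03658 = -0.08394/0.03658 = -2.295.

z = -2.295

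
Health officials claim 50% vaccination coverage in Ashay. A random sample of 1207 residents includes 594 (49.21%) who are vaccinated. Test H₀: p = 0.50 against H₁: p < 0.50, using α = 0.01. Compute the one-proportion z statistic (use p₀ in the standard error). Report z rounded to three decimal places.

z = -0.547

p̂ = 594/1207 ≈ 0.49213.
Standard error under H₀: √(0.5×0.5/1207) = 0.01439.
z = (0.49213 − 0.5)/0.01439 = -0.00787/0.01439 = -0.547.
p-value = P(Z < -0.547) ≈ 0.2922; since p > α = 0.01, fail to reject H₀.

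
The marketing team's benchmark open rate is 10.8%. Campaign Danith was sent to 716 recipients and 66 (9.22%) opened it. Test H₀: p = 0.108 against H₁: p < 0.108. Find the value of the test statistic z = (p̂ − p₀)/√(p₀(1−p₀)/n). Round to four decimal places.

z = -1.3640

p̂ = 66/716 = 0.092179.
Standard error under H₀: √(0.108×0.892/716) = 0.011599.
z = (0.092179 − 0.108)/0.011599 = -0.015821/0.011599 = -1.3640.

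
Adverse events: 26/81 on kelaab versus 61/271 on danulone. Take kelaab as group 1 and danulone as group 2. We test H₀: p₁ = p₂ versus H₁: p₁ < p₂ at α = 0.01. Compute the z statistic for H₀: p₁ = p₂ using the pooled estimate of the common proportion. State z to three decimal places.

z = 1.756

p̂₁ = 26/81 = 0.32099, p̂₂ = 61/271 = 0.22509.
Pooled p̂ = (26+61)/(81+271) = 87/352 = 0.24716.
SE = √(p̂(1−p̂)(1/n₁+1/n₂)) = √(0.24716·0.75284·0.0160357) = √(0.00298379) = 0.05462.
z = (0.32099 − 0.22509)/0.05462 = 0.09590/0.05462 = 1.756.
p-value = P(Z < 1.756) ≈ 0.9604, so at α = 0.01 we fail to reject H₀.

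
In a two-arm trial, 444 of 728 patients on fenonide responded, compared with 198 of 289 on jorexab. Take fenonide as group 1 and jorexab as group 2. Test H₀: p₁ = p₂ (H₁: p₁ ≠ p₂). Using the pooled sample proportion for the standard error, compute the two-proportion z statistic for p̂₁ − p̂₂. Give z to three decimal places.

p̂₁ = 444/728 = 0.60989, p̂₂ = 198/289 = 0.68512.
Pooled p̂ = (444+198)/(728+289) = 642/1017 = 0.63127.
SE = √(p̂(1−p̂)(1/n₁+1/n₂)) = √(0.63127·0.36873·0.00483383) = √(0.00112516) = 0.03354.
z = (0.60989 − 0.68512)/0.03354 = -0.07523/0.03354 = -2.243.

z = -2.243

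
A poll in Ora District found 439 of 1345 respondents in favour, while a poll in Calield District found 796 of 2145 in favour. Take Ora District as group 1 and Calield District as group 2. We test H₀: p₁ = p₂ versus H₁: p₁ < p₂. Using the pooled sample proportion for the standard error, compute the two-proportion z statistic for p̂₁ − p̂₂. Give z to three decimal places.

p̂₁ = 439/1345 ≈ 0.326394, p̂₂ = 796/2145 ≈ 0.371096.
Pooled p̂ = (439+796)/(1345+2145) = 1235/3490 = 0.353868.
SE = √(p̂(1−p̂)(1/n₁+1/n₂)) = √(0.353868·0.646132·0.00120969) = √(0.000276591) = 0.016631.
z = (0.326394 − 0.371096)/0.016631 = -0.044702/0.016631 = -2.688.

z = -2.688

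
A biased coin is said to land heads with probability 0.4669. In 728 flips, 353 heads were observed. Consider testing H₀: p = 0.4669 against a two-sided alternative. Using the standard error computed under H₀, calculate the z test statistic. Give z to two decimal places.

p̂ = 353/728 ≈ 0.4849.
Under H₀, SE = √(0.4669·0.5331/728) = √(0.000341902) = 0.0185.
z = (0.4849 − 0.4669)/0.0185 = 0.0180/0.0185 = 0.97.
p-value = 2·P(Z > 0.973) ≈ 0.3306.

z = 0.97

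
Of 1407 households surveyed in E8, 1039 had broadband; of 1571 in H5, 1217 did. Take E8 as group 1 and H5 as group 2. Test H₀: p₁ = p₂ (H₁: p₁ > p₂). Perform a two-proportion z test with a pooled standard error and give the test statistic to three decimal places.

z = -2.302

p̂₁ = 1039/1407 ≈ 0.738451, p̂₂ = 1217/1571 ≈ 0.774666.
Pooled p̂ = (1039+1217)/(1407+1571) = 2256/2978 = 0.757555.
SE = √(0.183665 × 0.00134727) = 0.015730.
z = (0.738451 − 0.774666)/0.015730 = -0.036215/0.015730 = -2.302.
p-value = P(Z > -2.302) ≈ 0.9893.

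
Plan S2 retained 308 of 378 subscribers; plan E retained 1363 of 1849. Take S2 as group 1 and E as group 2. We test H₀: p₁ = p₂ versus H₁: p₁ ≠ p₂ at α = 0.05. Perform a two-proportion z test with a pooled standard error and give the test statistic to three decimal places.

p̂₁ = 308/378 ≈ 0.814815, p̂₂ = 1363/1849 ≈ 0.737155.
Pooled p̂ = (308+1363)/(378+1849) = 1671/2227 = 0.750337.
SE = √(p̂(1−p̂)(1/n₁+1/n₂)) = √(0.750337·0.249663·0.00318634) = √(0.000596901) = 0.024432.
z = (0.814815 − 0.737155)/0.024432 = 0.077660/0.024432 = 3.179.
p-value = 2·P(Z > 3.179) ≈ 0.0015. With α = 0.05, reject H₀.

z = 3.179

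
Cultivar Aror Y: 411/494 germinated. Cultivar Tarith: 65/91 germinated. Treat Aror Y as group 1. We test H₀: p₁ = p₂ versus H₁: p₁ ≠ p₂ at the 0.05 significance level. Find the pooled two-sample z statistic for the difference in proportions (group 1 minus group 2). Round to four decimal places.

p̂₁ = 411/494 = 0.831984, p̂₂ = 65/91 = 0.714286.
Pooled p̂ = (411+65)/(494+91) = 476/585 = 0.813675.
SE = √(0.151608 × 0.0130133) = 0.044418.
z = (0.831984 − 0.714286)/0.044418 = 0.117698/0.044418 = 2.6498.
p-value = 2·P(Z > 2.650) ≈ 0.0081; since p < α = 0.05, reject H₀.

z = 2.6498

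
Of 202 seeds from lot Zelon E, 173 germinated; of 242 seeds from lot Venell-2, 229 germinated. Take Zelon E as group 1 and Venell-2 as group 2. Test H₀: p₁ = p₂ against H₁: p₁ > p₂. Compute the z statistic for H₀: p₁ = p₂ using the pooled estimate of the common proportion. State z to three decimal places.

p̂₁ = 173/202 ≈ 0.85644, p̂₂ = 229/242 ≈ 0.94628.
Pooled p̂ = (173+229)/(202+242) = 402/444 = 0.90541.
SE = √(0.0856465 × 0.00908273) = 0.02789.
z = (0.85644 − 0.94628)/0.02789 = -0.08984/0.02789 = -3.221.

z = -3.221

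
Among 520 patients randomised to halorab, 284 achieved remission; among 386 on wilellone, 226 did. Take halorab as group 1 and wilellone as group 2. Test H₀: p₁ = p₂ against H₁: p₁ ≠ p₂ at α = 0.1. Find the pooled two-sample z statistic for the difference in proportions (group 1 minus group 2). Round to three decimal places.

z = -1.180

p̂₁ = 284/520 ≈ 0.54615, p̂₂ = 226/386 ≈ 0.58549.
Pooled p̂ = (284+226)/(520+386) = 510/906 = 0.56291.
SE = √(p̂(1−p̂)(1/n₁+1/n₂)) = √(0.56291·0.43709·0.00451375) = √(0.00111057) = 0.03333.
z = (0.54615 − 0.58549)/0.03333 = -0.03934/0.03333 = -1.180.
p-value = 2·P(Z > 1.180) ≈ 0.2378, so at α = 0.1 we fail to reject H₀.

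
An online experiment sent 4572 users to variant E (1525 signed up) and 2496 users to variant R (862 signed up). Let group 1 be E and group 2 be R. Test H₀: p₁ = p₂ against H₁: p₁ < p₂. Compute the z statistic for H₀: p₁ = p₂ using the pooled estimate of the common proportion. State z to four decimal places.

p̂₁ = 1525/4572 = 0.333552, p̂₂ = 862/2496 = 0.345353.
Pooled p̂ = (1525+862)/(4572+2496) = 2387/7068 = 0.337719.
SE = √(0.223665 × 0.000619364) = 0.011770.
z = (0.333552 − 0.345353)/0.011770 = -0.011801/0.011770 = -1.0026.
p-value = P(Z < -1.003) ≈ 0.1580.

z = -1.0026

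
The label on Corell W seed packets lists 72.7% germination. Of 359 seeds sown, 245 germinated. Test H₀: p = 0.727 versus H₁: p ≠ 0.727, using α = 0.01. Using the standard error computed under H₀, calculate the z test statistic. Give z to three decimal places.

z = -1.895

p̂ = 245/359 ≈ 0.68245.
Under H₀, SE = √(0.727·0.273/359) = √(0.000552844) = 0.02351.
z = (0.68245 − 0.727)/0.02351 = -0.04455/0.02351 = -1.895.
p-value = 2·P(Z > 1.895) ≈ 0.0581. With α = 0.01, fail to reject H₀.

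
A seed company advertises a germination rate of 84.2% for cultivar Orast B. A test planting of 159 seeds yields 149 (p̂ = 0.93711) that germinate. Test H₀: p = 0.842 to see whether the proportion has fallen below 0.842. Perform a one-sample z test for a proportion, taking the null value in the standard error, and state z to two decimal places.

z = 3.29

p̂ = 149/159 = 0.9371.
Standard error under H₀: √(0.842×0.158/159) = 0.0289.
z = (0.9371 − 0.842)/0.0289 = 0.0951/0.0289 = 3.29.
p-value = P(Z < 3.288) ≈ 0.9995.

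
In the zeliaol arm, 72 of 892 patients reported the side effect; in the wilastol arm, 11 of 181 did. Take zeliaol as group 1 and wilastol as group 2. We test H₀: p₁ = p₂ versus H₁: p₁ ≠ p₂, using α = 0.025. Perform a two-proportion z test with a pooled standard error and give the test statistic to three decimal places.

z = 0.916

p̂₁ = 72/892 ≈ 0.08072, p̂₂ = 11/181 ≈ 0.06077.
Pooled p̂ = (72+11)/(892+181) = 83/1073 = 0.07735.
SE = √(0.0713697 × 0.00664594) = 0.02178.
z = (0.08072 − 0.06077)/0.02178 = 0.01995/0.02178 = 0.916.
p-value = 2·P(Z > 0.916) ≈ 0.3598. With α = 0.025, fail to reject H₀.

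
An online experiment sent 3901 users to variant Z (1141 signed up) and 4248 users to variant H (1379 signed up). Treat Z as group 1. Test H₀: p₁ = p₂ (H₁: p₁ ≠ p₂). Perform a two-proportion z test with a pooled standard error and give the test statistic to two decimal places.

p̂₁ = 1141/3901 ≈ 0.292489, p̂₂ = 1379/4248 ≈ 0.324623.
Pooled p̂ = (1141+1379)/(3901+4248) = 2520/8149 = 0.309240.
SE = √(0.213611 × 0.000491749) = 0.010249.
z = (0.292489 − 0.324623)/0.010249 = -0.032134/0.010249 = -3.14.
Two-sided p-value ≈ 2·Φ(−3.135) = 0.0017.

z = -3.14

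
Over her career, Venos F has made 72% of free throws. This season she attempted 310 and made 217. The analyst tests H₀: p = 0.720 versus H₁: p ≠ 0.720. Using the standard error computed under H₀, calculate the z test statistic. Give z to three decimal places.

p̂ = 217/310 = 0.70000.
Standard error under H₀: √(0.72×0.28/310) = 0.02550.
z = (0.70000 − 0.72)/0.02550 = -0.02000/0.02550 = -0.784.
Two-sided p-value ≈ 2·Φ(−0.784) = 0.4329.

z = -0.784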